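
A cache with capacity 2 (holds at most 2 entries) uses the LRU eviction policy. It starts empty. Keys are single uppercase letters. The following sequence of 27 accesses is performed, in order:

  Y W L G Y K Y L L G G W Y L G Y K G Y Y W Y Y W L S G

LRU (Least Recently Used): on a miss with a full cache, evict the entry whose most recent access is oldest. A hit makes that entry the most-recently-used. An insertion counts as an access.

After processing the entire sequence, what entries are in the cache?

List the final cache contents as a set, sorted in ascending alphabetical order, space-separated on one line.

Answer: G S

Derivation:
LRU simulation (capacity=2):
  1. access Y: MISS. Cache (LRU->MRU): [Y]
  2. access W: MISS. Cache (LRU->MRU): [Y W]
  3. access L: MISS, evict Y. Cache (LRU->MRU): [W L]
  4. access G: MISS, evict W. Cache (LRU->MRU): [L G]
  5. access Y: MISS, evict L. Cache (LRU->MRU): [G Y]
  6. access K: MISS, evict G. Cache (LRU->MRU): [Y K]
  7. access Y: HIT. Cache (LRU->MRU): [K Y]
  8. access L: MISS, evict K. Cache (LRU->MRU): [Y L]
  9. access L: HIT. Cache (LRU->MRU): [Y L]
  10. access G: MISS, evict Y. Cache (LRU->MRU): [L G]
  11. access G: HIT. Cache (LRU->MRU): [L G]
  12. access W: MISS, evict L. Cache (LRU->MRU): [G W]
  13. access Y: MISS, evict G. Cache (LRU->MRU): [W Y]
  14. access L: MISS, evict W. Cache (LRU->MRU): [Y L]
  15. access G: MISS, evict Y. Cache (LRU->MRU): [L G]
  16. access Y: MISS, evict L. Cache (LRU->MRU): [G Y]
  17. access K: MISS, evict G. Cache (LRU->MRU): [Y K]
  18. access G: MISS, evict Y. Cache (LRU->MRU): [K G]
  19. access Y: MISS, evict K. Cache (LRU->MRU): [G Y]
  20. access Y: HIT. Cache (LRU->MRU): [G Y]
  21. access W: MISS, evict G. Cache (LRU->MRU): [Y W]
  22. access Y: HIT. Cache (LRU->MRU): [W Y]
  23. access Y: HIT. Cache (LRU->MRU): [W Y]
  24. access W: HIT. Cache (LRU->MRU): [Y W]
  25. access L: MISS, evict Y. Cache (LRU->MRU): [W L]
  26. access S: MISS, evict W. Cache (LRU->MRU): [L S]
  27. access G: MISS, evict L. Cache (LRU->MRU): [S G]
Total: 7 hits, 20 misses, 18 evictions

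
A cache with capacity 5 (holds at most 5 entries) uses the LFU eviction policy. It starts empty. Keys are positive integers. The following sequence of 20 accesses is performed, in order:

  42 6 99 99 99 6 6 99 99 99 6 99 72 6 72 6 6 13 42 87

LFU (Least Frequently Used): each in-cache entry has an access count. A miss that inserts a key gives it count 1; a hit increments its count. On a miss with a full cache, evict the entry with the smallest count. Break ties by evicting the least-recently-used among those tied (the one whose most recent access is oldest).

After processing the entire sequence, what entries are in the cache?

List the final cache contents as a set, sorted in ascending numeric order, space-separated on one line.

Answer: 6 42 72 87 99

Derivation:
LFU simulation (capacity=5):
  1. access 42: MISS. Cache: [42(c=1)]
  2. access 6: MISS. Cache: [42(c=1) 6(c=1)]
  3. access 99: MISS. Cache: [42(c=1) 6(c=1) 99(c=1)]
  4. access 99: HIT, count now 2. Cache: [42(c=1) 6(c=1) 99(c=2)]
  5. access 99: HIT, count now 3. Cache: [42(c=1) 6(c=1) 99(c=3)]
  6. access 6: HIT, count now 2. Cache: [42(c=1) 6(c=2) 99(c=3)]
  7. access 6: HIT, count now 3. Cache: [42(c=1) 99(c=3) 6(c=3)]
  8. access 99: HIT, count now 4. Cache: [42(c=1) 6(c=3) 99(c=4)]
  9. access 99: HIT, count now 5. Cache: [42(c=1) 6(c=3) 99(c=5)]
  10. access 99: HIT, count now 6. Cache: [42(c=1) 6(c=3) 99(c=6)]
  11. access 6: HIT, count now 4. Cache: [42(c=1) 6(c=4) 99(c=6)]
  12. access 99: HIT, count now 7. Cache: [42(c=1) 6(c=4) 99(c=7)]
  13. access 72: MISS. Cache: [42(c=1) 72(c=1) 6(c=4) 99(c=7)]
  14. access 6: HIT, count now 5. Cache: [42(c=1) 72(c=1) 6(c=5) 99(c=7)]
  15. access 72: HIT, count now 2. Cache: [42(c=1) 72(c=2) 6(c=5) 99(c=7)]
  16. access 6: HIT, count now 6. Cache: [42(c=1) 72(c=2) 6(c=6) 99(c=7)]
  17. access 6: HIT, count now 7. Cache: [42(c=1) 72(c=2) 99(c=7) 6(c=7)]
  18. access 13: MISS. Cache: [42(c=1) 13(c=1) 72(c=2) 99(c=7) 6(c=7)]
  19. access 42: HIT, count now 2. Cache: [13(c=1) 72(c=2) 42(c=2) 99(c=7) 6(c=7)]
  20. access 87: MISS, evict 13(c=1). Cache: [87(c=1) 72(c=2) 42(c=2) 99(c=7) 6(c=7)]
Total: 14 hits, 6 misses, 1 evictions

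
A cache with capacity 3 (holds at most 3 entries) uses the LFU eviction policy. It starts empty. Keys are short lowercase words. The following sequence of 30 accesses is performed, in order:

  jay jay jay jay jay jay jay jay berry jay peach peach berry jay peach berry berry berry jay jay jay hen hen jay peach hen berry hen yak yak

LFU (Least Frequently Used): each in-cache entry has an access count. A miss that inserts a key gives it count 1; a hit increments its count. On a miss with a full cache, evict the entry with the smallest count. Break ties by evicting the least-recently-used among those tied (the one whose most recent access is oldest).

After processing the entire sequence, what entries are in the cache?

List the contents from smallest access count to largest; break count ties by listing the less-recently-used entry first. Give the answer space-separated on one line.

LFU simulation (capacity=3):
  1. access jay: MISS. Cache: [jay(c=1)]
  2. access jay: HIT, count now 2. Cache: [jay(c=2)]
  3. access jay: HIT, count now 3. Cache: [jay(c=3)]
  4. access jay: HIT, count now 4. Cache: [jay(c=4)]
  5. access jay: HIT, count now 5. Cache: [jay(c=5)]
  6. access jay: HIT, count now 6. Cache: [jay(c=6)]
  7. access jay: HIT, count now 7. Cache: [jay(c=7)]
  8. access jay: HIT, count now 8. Cache: [jay(c=8)]
  9. access berry: MISS. Cache: [berry(c=1) jay(c=8)]
  10. access jay: HIT, count now 9. Cache: [berry(c=1) jay(c=9)]
  11. access peach: MISS. Cache: [berry(c=1) peach(c=1) jay(c=9)]
  12. access peach: HIT, count now 2. Cache: [berry(c=1) peach(c=2) jay(c=9)]
  13. access berry: HIT, count now 2. Cache: [peach(c=2) berry(c=2) jay(c=9)]
  14. access jay: HIT, count now 10. Cache: [peach(c=2) berry(c=2) jay(c=10)]
  15. access peach: HIT, count now 3. Cache: [berry(c=2) peach(c=3) jay(c=10)]
  16. access berry: HIT, count now 3. Cache: [peach(c=3) berry(c=3) jay(c=10)]
  17. access berry: HIT, count now 4. Cache: [peach(c=3) berry(c=4) jay(c=10)]
  18. access berry: HIT, count now 5. Cache: [peach(c=3) berry(c=5) jay(c=10)]
  19. access jay: HIT, count now 11. Cache: [peach(c=3) berry(c=5) jay(c=11)]
  20. access jay: HIT, count now 12. Cache: [peach(c=3) berry(c=5) jay(c=12)]
  21. access jay: HIT, count now 13. Cache: [peach(c=3) berry(c=5) jay(c=13)]
  22. access hen: MISS, evict peach(c=3). Cache: [hen(c=1) berry(c=5) jay(c=13)]
  23. access hen: HIT, count now 2. Cache: [hen(c=2) berry(c=5) jay(c=13)]
  24. access jay: HIT, count now 14. Cache: [hen(c=2) berry(c=5) jay(c=14)]
  25. access peach: MISS, evict hen(c=2). Cache: [peach(c=1) berry(c=5) jay(c=14)]
  26. access hen: MISS, evict peach(c=1). Cache: [hen(c=1) berry(c=5) jay(c=14)]
  27. access berry: HIT, count now 6. Cache: [hen(c=1) berry(c=6) jay(c=14)]
  28. access hen: HIT, count now 2. Cache: [hen(c=2) berry(c=6) jay(c=14)]
  29. access yak: MISS, evict hen(c=2). Cache: [yak(c=1) berry(c=6) jay(c=14)]
  30. access yak: HIT, count now 2. Cache: [yak(c=2) berry(c=6) jay(c=14)]
Total: 23 hits, 7 misses, 4 evictions

Answer: yak berry jay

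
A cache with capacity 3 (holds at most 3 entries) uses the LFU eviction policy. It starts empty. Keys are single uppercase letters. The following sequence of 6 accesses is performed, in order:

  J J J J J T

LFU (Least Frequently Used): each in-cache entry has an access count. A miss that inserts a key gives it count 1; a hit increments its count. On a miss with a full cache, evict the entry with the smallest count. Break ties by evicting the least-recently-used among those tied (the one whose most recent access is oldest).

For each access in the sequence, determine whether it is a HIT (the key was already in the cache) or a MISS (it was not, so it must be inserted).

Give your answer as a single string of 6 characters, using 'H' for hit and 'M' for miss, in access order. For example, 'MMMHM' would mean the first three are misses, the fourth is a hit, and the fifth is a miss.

LFU simulation (capacity=3):
  1. access J: MISS. Cache: [J(c=1)]
  2. access J: HIT, count now 2. Cache: [J(c=2)]
  3. access J: HIT, count now 3. Cache: [J(c=3)]
  4. access J: HIT, count now 4. Cache: [J(c=4)]
  5. access J: HIT, count now 5. Cache: [J(c=5)]
  6. access T: MISS. Cache: [T(c=1) J(c=5)]
Total: 4 hits, 2 misses, 0 evictions

Answer: MHHHHM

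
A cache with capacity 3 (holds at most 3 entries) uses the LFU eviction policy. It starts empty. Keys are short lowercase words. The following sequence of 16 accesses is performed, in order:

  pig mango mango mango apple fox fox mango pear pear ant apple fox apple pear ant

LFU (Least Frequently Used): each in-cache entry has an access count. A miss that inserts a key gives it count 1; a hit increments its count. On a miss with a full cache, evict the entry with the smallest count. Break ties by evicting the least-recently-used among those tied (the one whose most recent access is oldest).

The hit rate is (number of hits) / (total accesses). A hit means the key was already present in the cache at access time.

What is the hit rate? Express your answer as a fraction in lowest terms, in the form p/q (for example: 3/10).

Answer: 3/8

Derivation:
LFU simulation (capacity=3):
  1. access pig: MISS. Cache: [pig(c=1)]
  2. access mango: MISS. Cache: [pig(c=1) mango(c=1)]
  3. access mango: HIT, count now 2. Cache: [pig(c=1) mango(c=2)]
  4. access mango: HIT, count now 3. Cache: [pig(c=1) mango(c=3)]
  5. access apple: MISS. Cache: [pig(c=1) apple(c=1) mango(c=3)]
  6. access fox: MISS, evict pig(c=1). Cache: [apple(c=1) fox(c=1) mango(c=3)]
  7. access fox: HIT, count now 2. Cache: [apple(c=1) fox(c=2) mango(c=3)]
  8. access mango: HIT, count now 4. Cache: [apple(c=1) fox(c=2) mango(c=4)]
  9. access pear: MISS, evict apple(c=1). Cache: [pear(c=1) fox(c=2) mango(c=4)]
  10. access pear: HIT, count now 2. Cache: [fox(c=2) pear(c=2) mango(c=4)]
  11. access ant: MISS, evict fox(c=2). Cache: [ant(c=1) pear(c=2) mango(c=4)]
  12. access apple: MISS, evict ant(c=1). Cache: [apple(c=1) pear(c=2) mango(c=4)]
  13. access fox: MISS, evict apple(c=1). Cache: [fox(c=1) pear(c=2) mango(c=4)]
  14. access apple: MISS, evict fox(c=1). Cache: [apple(c=1) pear(c=2) mango(c=4)]
  15. access pear: HIT, count now 3. Cache: [apple(c=1) pear(c=3) mango(c=4)]
  16. access ant: MISS, evict apple(c=1). Cache: [ant(c=1) pear(c=3) mango(c=4)]
Total: 6 hits, 10 misses, 7 evictions

Hit rate = 6/16 = 3/8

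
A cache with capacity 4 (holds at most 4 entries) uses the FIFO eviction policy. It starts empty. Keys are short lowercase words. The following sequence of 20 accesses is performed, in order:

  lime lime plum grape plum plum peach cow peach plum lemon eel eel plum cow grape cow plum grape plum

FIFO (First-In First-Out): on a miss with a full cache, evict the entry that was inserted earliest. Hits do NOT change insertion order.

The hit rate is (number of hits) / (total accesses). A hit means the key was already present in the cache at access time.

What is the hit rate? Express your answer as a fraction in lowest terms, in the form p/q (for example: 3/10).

FIFO simulation (capacity=4):
  1. access lime: MISS. Cache (old->new): [lime]
  2. access lime: HIT. Cache (old->new): [lime]
  3. access plum: MISS. Cache (old->new): [lime plum]
  4. access grape: MISS. Cache (old->new): [lime plum grape]
  5. access plum: HIT. Cache (old->new): [lime plum grape]
  6. access plum: HIT. Cache (old->new): [lime plum grape]
  7. access peach: MISS. Cache (old->new): [lime plum grape peach]
  8. access cow: MISS, evict lime. Cache (old->new): [plum grape peach cow]
  9. access peach: HIT. Cache (old->new): [plum grape peach cow]
  10. access plum: HIT. Cache (old->new): [plum grape peach cow]
  11. access lemon: MISS, evict plum. Cache (old->new): [grape peach cow lemon]
  12. access eel: MISS, evict grape. Cache (old->new): [peach cow lemon eel]
  13. access eel: HIT. Cache (old->new): [peach cow lemon eel]
  14. access plum: MISS, evict peach. Cache (old->new): [cow lemon eel plum]
  15. access cow: HIT. Cache (old->new): [cow lemon eel plum]
  16. access grape: MISS, evict cow. Cache (old->new): [lemon eel plum grape]
  17. access cow: MISS, evict lemon. Cache (old->new): [eel plum grape cow]
  18. access plum: HIT. Cache (old->new): [eel plum grape cow]
  19. access grape: HIT. Cache (old->new): [eel plum grape cow]
  20. access plum: HIT. Cache (old->new): [eel plum grape cow]
Total: 10 hits, 10 misses, 6 evictions

Hit rate = 10/20 = 1/2

Answer: 1/2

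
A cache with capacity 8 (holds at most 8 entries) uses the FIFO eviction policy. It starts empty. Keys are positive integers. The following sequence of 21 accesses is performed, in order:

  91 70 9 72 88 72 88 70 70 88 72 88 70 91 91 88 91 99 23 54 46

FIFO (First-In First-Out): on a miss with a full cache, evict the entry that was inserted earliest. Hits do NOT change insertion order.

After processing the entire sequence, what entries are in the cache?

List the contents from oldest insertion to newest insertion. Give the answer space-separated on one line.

Answer: 70 9 72 88 99 23 54 46

Derivation:
FIFO simulation (capacity=8):
  1. access 91: MISS. Cache (old->new): [91]
  2. access 70: MISS. Cache (old->new): [91 70]
  3. access 9: MISS. Cache (old->new): [91 70 9]
  4. access 72: MISS. Cache (old->new): [91 70 9 72]
  5. access 88: MISS. Cache (old->new): [91 70 9 72 88]
  6. access 72: HIT. Cache (old->new): [91 70 9 72 88]
  7. access 88: HIT. Cache (old->new): [91 70 9 72 88]
  8. access 70: HIT. Cache (old->new): [91 70 9 72 88]
  9. access 70: HIT. Cache (old->new): [91 70 9 72 88]
  10. access 88: HIT. Cache (old->new): [91 70 9 72 88]
  11. access 72: HIT. Cache (old->new): [91 70 9 72 88]
  12. access 88: HIT. Cache (old->new): [91 70 9 72 88]
  13. access 70: HIT. Cache (old->new): [91 70 9 72 88]
  14. access 91: HIT. Cache (old->new): [91 70 9 72 88]
  15. access 91: HIT. Cache (old->new): [91 70 9 72 88]
  16. access 88: HIT. Cache (old->new): [91 70 9 72 88]
  17. access 91: HIT. Cache (old->new): [91 70 9 72 88]
  18. access 99: MISS. Cache (old->new): [91 70 9 72 88 99]
  19. access 23: MISS. Cache (old->new): [91 70 9 72 88 99 23]
  20. access 54: MISS. Cache (old->new): [91 70 9 72 88 99 23 54]
  21. access 46: MISS, evict 91. Cache (old->new): [70 9 72 88 99 23 54 46]
Total: 12 hits, 9 misses, 1 evictions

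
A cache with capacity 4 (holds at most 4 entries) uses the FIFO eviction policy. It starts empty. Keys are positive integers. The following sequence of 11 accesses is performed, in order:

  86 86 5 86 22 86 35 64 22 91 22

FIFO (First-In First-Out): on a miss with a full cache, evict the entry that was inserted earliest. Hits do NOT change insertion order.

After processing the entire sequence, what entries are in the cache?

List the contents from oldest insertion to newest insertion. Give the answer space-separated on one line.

FIFO simulation (capacity=4):
  1. access 86: MISS. Cache (old->new): [86]
  2. access 86: HIT. Cache (old->new): [86]
  3. access 5: MISS. Cache (old->new): [86 5]
  4. access 86: HIT. Cache (old->new): [86 5]
  5. access 22: MISS. Cache (old->new): [86 5 22]
  6. access 86: HIT. Cache (old->new): [86 5 22]
  7. access 35: MISS. Cache (old->new): [86 5 22 35]
  8. access 64: MISS, evict 86. Cache (old->new): [5 22 35 64]
  9. access 22: HIT. Cache (old->new): [5 22 35 64]
  10. access 91: MISS, evict 5. Cache (old->new): [22 35 64 91]
  11. access 22: HIT. Cache (old->new): [22 35 64 91]
Total: 5 hits, 6 misses, 2 evictions

Answer: 22 35 64 91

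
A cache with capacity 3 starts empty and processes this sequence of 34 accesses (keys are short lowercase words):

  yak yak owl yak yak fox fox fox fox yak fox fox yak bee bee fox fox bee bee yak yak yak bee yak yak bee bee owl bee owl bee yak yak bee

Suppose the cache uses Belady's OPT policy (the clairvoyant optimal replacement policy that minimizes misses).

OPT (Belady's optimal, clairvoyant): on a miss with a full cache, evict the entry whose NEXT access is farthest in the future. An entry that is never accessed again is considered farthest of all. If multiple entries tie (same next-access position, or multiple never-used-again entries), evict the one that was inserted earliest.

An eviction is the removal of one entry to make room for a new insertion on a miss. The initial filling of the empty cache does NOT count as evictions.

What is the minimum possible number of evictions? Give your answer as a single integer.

OPT (Belady) simulation (capacity=3):
  1. access yak: MISS. Cache: [yak]
  2. access yak: HIT. Next use of yak: step 4. Cache: [yak]
  3. access owl: MISS. Cache: [yak owl]
  4. access yak: HIT. Next use of yak: step 5. Cache: [yak owl]
  5. access yak: HIT. Next use of yak: step 10. Cache: [yak owl]
  6. access fox: MISS. Cache: [yak owl fox]
  7. access fox: HIT. Next use of fox: step 8. Cache: [yak owl fox]
  8. access fox: HIT. Next use of fox: step 9. Cache: [yak owl fox]
  9. access fox: HIT. Next use of fox: step 11. Cache: [yak owl fox]
  10. access yak: HIT. Next use of yak: step 13. Cache: [yak owl fox]
  11. access fox: HIT. Next use of fox: step 12. Cache: [yak owl fox]
  12. access fox: HIT. Next use of fox: step 16. Cache: [yak owl fox]
  13. access yak: HIT. Next use of yak: step 20. Cache: [yak owl fox]
  14. access bee: MISS, evict owl (next use: step 28). Cache: [yak fox bee]
  15. access bee: HIT. Next use of bee: step 18. Cache: [yak fox bee]
  16. access fox: HIT. Next use of fox: step 17. Cache: [yak fox bee]
  17. access fox: HIT. Next use of fox: never. Cache: [yak fox bee]
  18. access bee: HIT. Next use of bee: step 19. Cache: [yak fox bee]
  19. access bee: HIT. Next use of bee: step 23. Cache: [yak fox bee]
  20. access yak: HIT. Next use of yak: step 21. Cache: [yak fox bee]
  21. access yak: HIT. Next use of yak: step 22. Cache: [yak fox bee]
  22. access yak: HIT. Next use of yak: step 24. Cache: [yak fox bee]
  23. access bee: HIT. Next use of bee: step 26. Cache: [yak fox bee]
  24. access yak: HIT. Next use of yak: step 25. Cache: [yak fox bee]
  25. access yak: HIT. Next use of yak: step 32. Cache: [yak fox bee]
  26. access bee: HIT. Next use of bee: step 27. Cache: [yak fox bee]
  27. access bee: HIT. Next use of bee: step 29. Cache: [yak fox bee]
  28. access owl: MISS, evict fox (next use: never). Cache: [yak bee owl]
  29. access bee: HIT. Next use of bee: step 31. Cache: [yak bee owl]
  30. access owl: HIT. Next use of owl: never. Cache: [yak bee owl]
  31. access bee: HIT. Next use of bee: step 34. Cache: [yak bee owl]
  32. access yak: HIT. Next use of yak: step 33. Cache: [yak bee owl]
  33. access yak: HIT. Next use of yak: never. Cache: [yak bee owl]
  34. access bee: HIT. Next use of bee: never. Cache: [yak bee owl]
Total: 29 hits, 5 misses, 2 evictions

Answer: 2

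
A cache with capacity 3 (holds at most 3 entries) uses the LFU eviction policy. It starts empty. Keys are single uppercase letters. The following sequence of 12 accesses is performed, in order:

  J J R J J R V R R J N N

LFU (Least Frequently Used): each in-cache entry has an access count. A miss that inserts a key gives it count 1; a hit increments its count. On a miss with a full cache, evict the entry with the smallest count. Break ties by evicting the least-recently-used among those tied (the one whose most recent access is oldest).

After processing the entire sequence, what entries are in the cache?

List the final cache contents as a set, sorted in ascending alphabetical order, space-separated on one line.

Answer: J N R

Derivation:
LFU simulation (capacity=3):
  1. access J: MISS. Cache: [J(c=1)]
  2. access J: HIT, count now 2. Cache: [J(c=2)]
  3. access R: MISS. Cache: [R(c=1) J(c=2)]
  4. access J: HIT, count now 3. Cache: [R(c=1) J(c=3)]
  5. access J: HIT, count now 4. Cache: [R(c=1) J(c=4)]
  6. access R: HIT, count now 2. Cache: [R(c=2) J(c=4)]
  7. access V: MISS. Cache: [V(c=1) R(c=2) J(c=4)]
  8. access R: HIT, count now 3. Cache: [V(c=1) R(c=3) J(c=4)]
  9. access R: HIT, count now 4. Cache: [V(c=1) J(c=4) R(c=4)]
  10. access J: HIT, count now 5. Cache: [V(c=1) R(c=4) J(c=5)]
  11. access N: MISS, evict V(c=1). Cache: [N(c=1) R(c=4) J(c=5)]
  12. access N: HIT, count now 2. Cache: [N(c=2) R(c=4) J(c=5)]
Total: 8 hits, 4 misses, 1 evictions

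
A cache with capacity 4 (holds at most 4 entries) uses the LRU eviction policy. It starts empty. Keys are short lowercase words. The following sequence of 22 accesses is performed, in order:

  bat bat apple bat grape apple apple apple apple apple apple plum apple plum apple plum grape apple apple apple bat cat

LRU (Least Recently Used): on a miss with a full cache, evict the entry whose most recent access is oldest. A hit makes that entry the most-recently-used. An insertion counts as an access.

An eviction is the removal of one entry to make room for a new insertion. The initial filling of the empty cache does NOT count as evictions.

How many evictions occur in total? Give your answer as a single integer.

Answer: 1

Derivation:
LRU simulation (capacity=4):
  1. access bat: MISS. Cache (LRU->MRU): [bat]
  2. access bat: HIT. Cache (LRU->MRU): [bat]
  3. access apple: MISS. Cache (LRU->MRU): [bat apple]
  4. access bat: HIT. Cache (LRU->MRU): [apple bat]
  5. access grape: MISS. Cache (LRU->MRU): [apple bat grape]
  6. access apple: HIT. Cache (LRU->MRU): [bat grape apple]
  7. access apple: HIT. Cache (LRU->MRU): [bat grape apple]
  8. access apple: HIT. Cache (LRU->MRU): [bat grape apple]
  9. access apple: HIT. Cache (LRU->MRU): [bat grape apple]
  10. access apple: HIT. Cache (LRU->MRU): [bat grape apple]
  11. access apple: HIT. Cache (LRU->MRU): [bat grape apple]
  12. access plum: MISS. Cache (LRU->MRU): [bat grape apple plum]
  13. access apple: HIT. Cache (LRU->MRU): [bat grape plum apple]
  14. access plum: HIT. Cache (LRU->MRU): [bat grape apple plum]
  15. access apple: HIT. Cache (LRU->MRU): [bat grape plum apple]
  16. access plum: HIT. Cache (LRU->MRU): [bat grape apple plum]
  17. access grape: HIT. Cache (LRU->MRU): [bat apple plum grape]
  18. access apple: HIT. Cache (LRU->MRU): [bat plum grape apple]
  19. access apple: HIT. Cache (LRU->MRU): [bat plum grape apple]
  20. access apple: HIT. Cache (LRU->MRU): [bat plum grape apple]
  21. access bat: HIT. Cache (LRU->MRU): [plum grape apple bat]
  22. access cat: MISS, evict plum. Cache (LRU->MRU): [grape apple bat cat]
Total: 17 hits, 5 misses, 1 evictions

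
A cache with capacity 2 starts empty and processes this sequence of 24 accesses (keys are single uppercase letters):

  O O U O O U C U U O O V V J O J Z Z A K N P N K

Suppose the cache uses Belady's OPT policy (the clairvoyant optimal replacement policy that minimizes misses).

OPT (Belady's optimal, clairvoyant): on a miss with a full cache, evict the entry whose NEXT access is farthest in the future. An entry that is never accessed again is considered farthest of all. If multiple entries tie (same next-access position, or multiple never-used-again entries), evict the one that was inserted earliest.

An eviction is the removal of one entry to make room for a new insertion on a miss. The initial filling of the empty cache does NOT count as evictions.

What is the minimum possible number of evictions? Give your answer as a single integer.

Answer: 10

Derivation:
OPT (Belady) simulation (capacity=2):
  1. access O: MISS. Cache: [O]
  2. access O: HIT. Next use of O: step 4. Cache: [O]
  3. access U: MISS. Cache: [O U]
  4. access O: HIT. Next use of O: step 5. Cache: [O U]
  5. access O: HIT. Next use of O: step 10. Cache: [O U]
  6. access U: HIT. Next use of U: step 8. Cache: [O U]
  7. access C: MISS, evict O (next use: step 10). Cache: [U C]
  8. access U: HIT. Next use of U: step 9. Cache: [U C]
  9. access U: HIT. Next use of U: never. Cache: [U C]
  10. access O: MISS, evict U (next use: never). Cache: [C O]
  11. access O: HIT. Next use of O: step 15. Cache: [C O]
  12. access V: MISS, evict C (next use: never). Cache: [O V]
  13. access V: HIT. Next use of V: never. Cache: [O V]
  14. access J: MISS, evict V (next use: never). Cache: [O J]
  15. access O: HIT. Next use of O: never. Cache: [O J]
  16. access J: HIT. Next use of J: never. Cache: [O J]
  17. access Z: MISS, evict O (next use: never). Cache: [J Z]
  18. access Z: HIT. Next use of Z: never. Cache: [J Z]
  19. access A: MISS, evict J (next use: never). Cache: [Z A]
  20. access K: MISS, evict Z (next use: never). Cache: [A K]
  21. access N: MISS, evict A (next use: never). Cache: [K N]
  22. access P: MISS, evict K (next use: step 24). Cache: [N P]
  23. access N: HIT. Next use of N: never. Cache: [N P]
  24. access K: MISS, evict N (next use: never). Cache: [P K]
Total: 12 hits, 12 misses, 10 evictions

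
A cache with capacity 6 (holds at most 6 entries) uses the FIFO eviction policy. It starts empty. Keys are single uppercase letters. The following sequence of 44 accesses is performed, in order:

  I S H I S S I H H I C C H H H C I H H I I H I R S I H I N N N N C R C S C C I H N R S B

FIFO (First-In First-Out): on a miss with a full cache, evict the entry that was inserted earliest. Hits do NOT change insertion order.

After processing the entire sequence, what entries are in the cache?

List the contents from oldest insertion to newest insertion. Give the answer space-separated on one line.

FIFO simulation (capacity=6):
  1. access I: MISS. Cache (old->new): [I]
  2. access S: MISS. Cache (old->new): [I S]
  3. access H: MISS. Cache (old->new): [I S H]
  4. access I: HIT. Cache (old->new): [I S H]
  5. access S: HIT. Cache (old->new): [I S H]
  6. access S: HIT. Cache (old->new): [I S H]
  7. access I: HIT. Cache (old->new): [I S H]
  8. access H: HIT. Cache (old->new): [I S H]
  9. access H: HIT. Cache (old->new): [I S H]
  10. access I: HIT. Cache (old->new): [I S H]
  11. access C: MISS. Cache (old->new): [I S H C]
  12. access C: HIT. Cache (old->new): [I S H C]
  13. access H: HIT. Cache (old->new): [I S H C]
  14. access H: HIT. Cache (old->new): [I S H C]
  15. access H: HIT. Cache (old->new): [I S H C]
  16. access C: HIT. Cache (old->new): [I S H C]
  17. access I: HIT. Cache (old->new): [I S H C]
  18. access H: HIT. Cache (old->new): [I S H C]
  19. access H: HIT. Cache (old->new): [I S H C]
  20. access I: HIT. Cache (old->new): [I S H C]
  21. access I: HIT. Cache (old->new): [I S H C]
  22. access H: HIT. Cache (old->new): [I S H C]
  23. access I: HIT. Cache (old->new): [I S H C]
  24. access R: MISS. Cache (old->new): [I S H C R]
  25. access S: HIT. Cache (old->new): [I S H C R]
  26. access I: HIT. Cache (old->new): [I S H C R]
  27. access H: HIT. Cache (old->new): [I S H C R]
  28. access I: HIT. Cache (old->new): [I S H C R]
  29. access N: MISS. Cache (old->new): [I S H C R N]
  30. access N: HIT. Cache (old->new): [I S H C R N]
  31. access N: HIT. Cache (old->new): [I S H C R N]
  32. access N: HIT. Cache (old->new): [I S H C R N]
  33. access C: HIT. Cache (old->new): [I S H C R N]
  34. access R: HIT. Cache (old->new): [I S H C R N]
  35. access C: HIT. Cache (old->new): [I S H C R N]
  36. access S: HIT. Cache (old->new): [I S H C R N]
  37. access C: HIT. Cache (old->new): [I S H C R N]
  38. access C: HIT. Cache (old->new): [I S H C R N]
  39. access I: HIT. Cache (old->new): [I S H C R N]
  40. access H: HIT. Cache (old->new): [I S H C R N]
  41. access N: HIT. Cache (old->new): [I S H C R N]
  42. access R: HIT. Cache (old->new): [I S H C R N]
  43. access S: HIT. Cache (old->new): [I S H C R N]
  44. access B: MISS, evict I. Cache (old->new): [S H C R N B]
Total: 37 hits, 7 misses, 1 evictions

Answer: S H C R N B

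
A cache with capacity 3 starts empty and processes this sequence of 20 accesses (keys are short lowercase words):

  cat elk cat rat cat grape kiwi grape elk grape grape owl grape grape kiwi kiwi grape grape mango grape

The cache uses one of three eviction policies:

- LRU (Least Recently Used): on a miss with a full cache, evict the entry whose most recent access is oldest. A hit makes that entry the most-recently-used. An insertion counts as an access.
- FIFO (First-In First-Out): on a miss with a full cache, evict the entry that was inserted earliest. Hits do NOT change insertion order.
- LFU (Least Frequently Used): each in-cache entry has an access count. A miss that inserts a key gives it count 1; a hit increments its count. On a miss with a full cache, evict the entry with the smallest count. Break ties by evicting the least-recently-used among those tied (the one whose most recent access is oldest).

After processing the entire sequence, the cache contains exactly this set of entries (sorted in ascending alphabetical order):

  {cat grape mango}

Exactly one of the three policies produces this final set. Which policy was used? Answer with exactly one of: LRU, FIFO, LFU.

Answer: LFU

Derivation:
Simulating under each policy and comparing final sets:
  LRU: final set = {grape kiwi mango} -> differs
  FIFO: final set = {grape kiwi mango} -> differs
  LFU: final set = {cat grape mango} -> MATCHES target
Only LFU produces the target set.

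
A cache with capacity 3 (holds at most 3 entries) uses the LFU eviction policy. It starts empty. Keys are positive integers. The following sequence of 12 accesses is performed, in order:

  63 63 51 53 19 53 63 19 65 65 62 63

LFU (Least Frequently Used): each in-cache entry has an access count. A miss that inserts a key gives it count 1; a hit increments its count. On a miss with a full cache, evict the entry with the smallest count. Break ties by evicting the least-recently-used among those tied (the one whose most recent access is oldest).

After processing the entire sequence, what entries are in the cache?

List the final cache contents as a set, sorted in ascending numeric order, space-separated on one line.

LFU simulation (capacity=3):
  1. access 63: MISS. Cache: [63(c=1)]
  2. access 63: HIT, count now 2. Cache: [63(c=2)]
  3. access 51: MISS. Cache: [51(c=1) 63(c=2)]
  4. access 53: MISS. Cache: [51(c=1) 53(c=1) 63(c=2)]
  5. access 19: MISS, evict 51(c=1). Cache: [53(c=1) 19(c=1) 63(c=2)]
  6. access 53: HIT, count now 2. Cache: [19(c=1) 63(c=2) 53(c=2)]
  7. access 63: HIT, count now 3. Cache: [19(c=1) 53(c=2) 63(c=3)]
  8. access 19: HIT, count now 2. Cache: [53(c=2) 19(c=2) 63(c=3)]
  9. access 65: MISS, evict 53(c=2). Cache: [65(c=1) 19(c=2) 63(c=3)]
  10. access 65: HIT, count now 2. Cache: [19(c=2) 65(c=2) 63(c=3)]
  11. access 62: MISS, evict 19(c=2). Cache: [62(c=1) 65(c=2) 63(c=3)]
  12. access 63: HIT, count now 4. Cache: [62(c=1) 65(c=2) 63(c=4)]
Total: 6 hits, 6 misses, 3 evictions

Answer: 62 63 65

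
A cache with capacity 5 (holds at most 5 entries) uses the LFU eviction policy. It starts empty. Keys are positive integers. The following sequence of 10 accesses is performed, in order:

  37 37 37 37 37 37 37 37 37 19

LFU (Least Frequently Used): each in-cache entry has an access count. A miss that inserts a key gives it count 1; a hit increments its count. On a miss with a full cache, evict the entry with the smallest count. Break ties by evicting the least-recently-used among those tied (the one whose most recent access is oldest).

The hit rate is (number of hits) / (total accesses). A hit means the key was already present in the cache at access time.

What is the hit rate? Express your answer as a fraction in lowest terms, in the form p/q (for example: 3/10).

LFU simulation (capacity=5):
  1. access 37: MISS. Cache: [37(c=1)]
  2. access 37: HIT, count now 2. Cache: [37(c=2)]
  3. access 37: HIT, count now 3. Cache: [37(c=3)]
  4. access 37: HIT, count now 4. Cache: [37(c=4)]
  5. access 37: HIT, count now 5. Cache: [37(c=5)]
  6. access 37: HIT, count now 6. Cache: [37(c=6)]
  7. access 37: HIT, count now 7. Cache: [37(c=7)]
  8. access 37: HIT, count now 8. Cache: [37(c=8)]
  9. access 37: HIT, count now 9. Cache: [37(c=9)]
  10. access 19: MISS. Cache: [19(c=1) 37(c=9)]
Total: 8 hits, 2 misses, 0 evictions

Hit rate = 8/10 = 4/5

Answer: 4/5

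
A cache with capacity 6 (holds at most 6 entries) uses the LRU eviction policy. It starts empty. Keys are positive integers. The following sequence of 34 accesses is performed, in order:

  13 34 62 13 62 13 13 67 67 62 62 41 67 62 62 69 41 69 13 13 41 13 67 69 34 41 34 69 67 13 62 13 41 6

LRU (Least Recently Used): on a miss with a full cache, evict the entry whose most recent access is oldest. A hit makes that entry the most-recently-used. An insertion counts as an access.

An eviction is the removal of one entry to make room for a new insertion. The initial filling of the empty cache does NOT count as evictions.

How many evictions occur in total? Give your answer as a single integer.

Answer: 1

Derivation:
LRU simulation (capacity=6):
  1. access 13: MISS. Cache (LRU->MRU): [13]
  2. access 34: MISS. Cache (LRU->MRU): [13 34]
  3. access 62: MISS. Cache (LRU->MRU): [13 34 62]
  4. access 13: HIT. Cache (LRU->MRU): [34 62 13]
  5. access 62: HIT. Cache (LRU->MRU): [34 13 62]
  6. access 13: HIT. Cache (LRU->MRU): [34 62 13]
  7. access 13: HIT. Cache (LRU->MRU): [34 62 13]
  8. access 67: MISS. Cache (LRU->MRU): [34 62 13 67]
  9. access 67: HIT. Cache (LRU->MRU): [34 62 13 67]
  10. access 62: HIT. Cache (LRU->MRU): [34 13 67 62]
  11. access 62: HIT. Cache (LRU->MRU): [34 13 67 62]
  12. access 41: MISS. Cache (LRU->MRU): [34 13 67 62 41]
  13. access 67: HIT. Cache (LRU->MRU): [34 13 62 41 67]
  14. access 62: HIT. Cache (LRU->MRU): [34 13 41 67 62]
  15. access 62: HIT. Cache (LRU->MRU): [34 13 41 67 62]
  16. access 69: MISS. Cache (LRU->MRU): [34 13 41 67 62 69]
  17. access 41: HIT. Cache (LRU->MRU): [34 13 67 62 69 41]
  18. access 69: HIT. Cache (LRU->MRU): [34 13 67 62 41 69]
  19. access 13: HIT. Cache (LRU->MRU): [34 67 62 41 69 13]
  20. access 13: HIT. Cache (LRU->MRU): [34 67 62 41 69 13]
  21. access 41: HIT. Cache (LRU->MRU): [34 67 62 69 13 41]
  22. access 13: HIT. Cache (LRU->MRU): [34 67 62 69 41 13]
  23. access 67: HIT. Cache (LRU->MRU): [34 62 69 41 13 67]
  24. access 69: HIT. Cache (LRU->MRU): [34 62 41 13 67 69]
  25. access 34: HIT. Cache (LRU->MRU): [62 41 13 67 69 34]
  26. access 41: HIT. Cache (LRU->MRU): [62 13 67 69 34 41]
  27. access 34: HIT. Cache (LRU->MRU): [62 13 67 69 41 34]
  28. access 69: HIT. Cache (LRU->MRU): [62 13 67 41 34 69]
  29. access 67: HIT. Cache (LRU->MRU): [62 13 41 34 69 67]
  30. access 13: HIT. Cache (LRU->MRU): [62 41 34 69 67 13]
  31. access 62: HIT. Cache (LRU->MRU): [41 34 69 67 13 62]
  32. access 13: HIT. Cache (LRU->MRU): [41 34 69 67 62 13]
  33. access 41: HIT. Cache (LRU->MRU): [34 69 67 62 13 41]
  34. access 6: MISS, evict 34. Cache (LRU->MRU): [69 67 62 13 41 6]
Total: 27 hits, 7 misses, 1 evictions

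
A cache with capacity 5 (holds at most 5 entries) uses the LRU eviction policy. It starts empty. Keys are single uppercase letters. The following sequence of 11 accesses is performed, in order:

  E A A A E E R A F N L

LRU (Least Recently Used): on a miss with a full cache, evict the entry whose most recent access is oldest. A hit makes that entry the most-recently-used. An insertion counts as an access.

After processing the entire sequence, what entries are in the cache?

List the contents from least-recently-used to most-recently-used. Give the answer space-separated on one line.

LRU simulation (capacity=5):
  1. access E: MISS. Cache (LRU->MRU): [E]
  2. access A: MISS. Cache (LRU->MRU): [E A]
  3. access A: HIT. Cache (LRU->MRU): [E A]
  4. access A: HIT. Cache (LRU->MRU): [E A]
  5. access E: HIT. Cache (LRU->MRU): [A E]
  6. access E: HIT. Cache (LRU->MRU): [A E]
  7. access R: MISS. Cache (LRU->MRU): [A E R]
  8. access A: HIT. Cache (LRU->MRU): [E R A]
  9. access F: MISS. Cache (LRU->MRU): [E R A F]
  10. access N: MISS. Cache (LRU->MRU): [E R A F N]
  11. access L: MISS, evict E. Cache (LRU->MRU): [R A F N L]
Total: 5 hits, 6 misses, 1 evictions

Answer: R A F N L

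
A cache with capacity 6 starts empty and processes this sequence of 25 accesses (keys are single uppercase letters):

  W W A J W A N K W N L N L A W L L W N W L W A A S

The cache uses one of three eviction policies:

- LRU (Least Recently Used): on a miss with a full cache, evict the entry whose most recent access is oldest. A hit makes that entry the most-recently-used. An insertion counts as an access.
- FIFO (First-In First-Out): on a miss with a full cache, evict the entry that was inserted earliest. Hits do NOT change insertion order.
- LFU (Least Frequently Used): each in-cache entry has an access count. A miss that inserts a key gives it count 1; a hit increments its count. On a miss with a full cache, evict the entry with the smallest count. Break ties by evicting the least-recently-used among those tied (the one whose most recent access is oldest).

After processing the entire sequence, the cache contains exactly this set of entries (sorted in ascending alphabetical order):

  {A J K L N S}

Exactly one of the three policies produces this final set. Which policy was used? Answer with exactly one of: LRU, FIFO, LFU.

Answer: FIFO

Derivation:
Simulating under each policy and comparing final sets:
  LRU: final set = {A K L N S W} -> differs
  FIFO: final set = {A J K L N S} -> MATCHES target
  LFU: final set = {A K L N S W} -> differs
Only FIFO produces the target set.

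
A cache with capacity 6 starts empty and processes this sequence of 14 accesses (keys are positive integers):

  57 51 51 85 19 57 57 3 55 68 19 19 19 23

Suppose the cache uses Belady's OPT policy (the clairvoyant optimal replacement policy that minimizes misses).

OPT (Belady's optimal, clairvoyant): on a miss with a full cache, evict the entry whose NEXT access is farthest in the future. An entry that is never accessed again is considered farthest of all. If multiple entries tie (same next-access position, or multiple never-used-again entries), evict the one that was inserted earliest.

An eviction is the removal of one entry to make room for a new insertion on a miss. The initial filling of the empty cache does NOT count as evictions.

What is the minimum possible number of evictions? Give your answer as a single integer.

OPT (Belady) simulation (capacity=6):
  1. access 57: MISS. Cache: [57]
  2. access 51: MISS. Cache: [57 51]
  3. access 51: HIT. Next use of 51: never. Cache: [57 51]
  4. access 85: MISS. Cache: [57 51 85]
  5. access 19: MISS. Cache: [57 51 85 19]
  6. access 57: HIT. Next use of 57: step 7. Cache: [57 51 85 19]
  7. access 57: HIT. Next use of 57: never. Cache: [57 51 85 19]
  8. access 3: MISS. Cache: [57 51 85 19 3]
  9. access 55: MISS. Cache: [57 51 85 19 3 55]
  10. access 68: MISS, evict 57 (next use: never). Cache: [51 85 19 3 55 68]
  11. access 19: HIT. Next use of 19: step 12. Cache: [51 85 19 3 55 68]
  12. access 19: HIT. Next use of 19: step 13. Cache: [51 85 19 3 55 68]
  13. access 19: HIT. Next use of 19: never. Cache: [51 85 19 3 55 68]
  14. access 23: MISS, evict 51 (next use: never). Cache: [85 19 3 55 68 23]
Total: 6 hits, 8 misses, 2 evictions

Answer: 2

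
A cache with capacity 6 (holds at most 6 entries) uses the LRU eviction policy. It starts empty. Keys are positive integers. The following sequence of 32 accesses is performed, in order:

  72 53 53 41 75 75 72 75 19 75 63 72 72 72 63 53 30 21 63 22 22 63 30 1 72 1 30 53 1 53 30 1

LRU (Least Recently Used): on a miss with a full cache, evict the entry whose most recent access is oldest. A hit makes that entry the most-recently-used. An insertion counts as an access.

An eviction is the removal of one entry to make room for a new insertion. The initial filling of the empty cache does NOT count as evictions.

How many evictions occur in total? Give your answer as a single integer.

LRU simulation (capacity=6):
  1. access 72: MISS. Cache (LRU->MRU): [72]
  2. access 53: MISS. Cache (LRU->MRU): [72 53]
  3. access 53: HIT. Cache (LRU->MRU): [72 53]
  4. access 41: MISS. Cache (LRU->MRU): [72 53 41]
  5. access 75: MISS. Cache (LRU->MRU): [72 53 41 75]
  6. access 75: HIT. Cache (LRU->MRU): [72 53 41 75]
  7. access 72: HIT. Cache (LRU->MRU): [53 41 75 72]
  8. access 75: HIT. Cache (LRU->MRU): [53 41 72 75]
  9. access 19: MISS. Cache (LRU->MRU): [53 41 72 75 19]
  10. access 75: HIT. Cache (LRU->MRU): [53 41 72 19 75]
  11. access 63: MISS. Cache (LRU->MRU): [53 41 72 19 75 63]
  12. access 72: HIT. Cache (LRU->MRU): [53 41 19 75 63 72]
  13. access 72: HIT. Cache (LRU->MRU): [53 41 19 75 63 72]
  14. access 72: HIT. Cache (LRU->MRU): [53 41 19 75 63 72]
  15. access 63: HIT. Cache (LRU->MRU): [53 41 19 75 72 63]
  16. access 53: HIT. Cache (LRU->MRU): [41 19 75 72 63 53]
  17. access 30: MISS, evict 41. Cache (LRU->MRU): [19 75 72 63 53 30]
  18. access 21: MISS, evict 19. Cache (LRU->MRU): [75 72 63 53 30 21]
  19. access 63: HIT. Cache (LRU->MRU): [75 72 53 30 21 63]
  20. access 22: MISS, evict 75. Cache (LRU->MRU): [72 53 30 21 63 22]
  21. access 22: HIT. Cache (LRU->MRU): [72 53 30 21 63 22]
  22. access 63: HIT. Cache (LRU->MRU): [72 53 30 21 22 63]
  23. access 30: HIT. Cache (LRU->MRU): [72 53 21 22 63 30]
  24. access 1: MISS, evict 72. Cache (LRU->MRU): [53 21 22 63 30 1]
  25. access 72: MISS, evict 53. Cache (LRU->MRU): [21 22 63 30 1 72]
  26. access 1: HIT. Cache (LRU->MRU): [21 22 63 30 72 1]
  27. access 30: HIT. Cache (LRU->MRU): [21 22 63 72 1 30]
  28. access 53: MISS, evict 21. Cache (LRU->MRU): [22 63 72 1 30 53]
  29. access 1: HIT. Cache (LRU->MRU): [22 63 72 30 53 1]
  30. access 53: HIT. Cache (LRU->MRU): [22 63 72 30 1 53]
  31. access 30: HIT. Cache (LRU->MRU): [22 63 72 1 53 30]
  32. access 1: HIT. Cache (LRU->MRU): [22 63 72 53 30 1]
Total: 20 hits, 12 misses, 6 evictions

Answer: 6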